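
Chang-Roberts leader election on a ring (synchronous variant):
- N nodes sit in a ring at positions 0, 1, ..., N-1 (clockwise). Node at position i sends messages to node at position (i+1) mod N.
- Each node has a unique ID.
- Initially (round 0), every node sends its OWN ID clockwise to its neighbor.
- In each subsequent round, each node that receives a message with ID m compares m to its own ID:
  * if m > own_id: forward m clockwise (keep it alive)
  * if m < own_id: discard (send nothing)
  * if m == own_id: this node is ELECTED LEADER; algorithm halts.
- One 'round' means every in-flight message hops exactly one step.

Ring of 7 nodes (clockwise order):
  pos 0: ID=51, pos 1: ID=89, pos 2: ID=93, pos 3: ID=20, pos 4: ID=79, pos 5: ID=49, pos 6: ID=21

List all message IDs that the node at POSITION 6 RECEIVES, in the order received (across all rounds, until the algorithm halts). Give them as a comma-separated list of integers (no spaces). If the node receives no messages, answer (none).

Answer: 49,79,93

Derivation:
Round 1: pos1(id89) recv 51: drop; pos2(id93) recv 89: drop; pos3(id20) recv 93: fwd; pos4(id79) recv 20: drop; pos5(id49) recv 79: fwd; pos6(id21) recv 49: fwd; pos0(id51) recv 21: drop
Round 2: pos4(id79) recv 93: fwd; pos6(id21) recv 79: fwd; pos0(id51) recv 49: drop
Round 3: pos5(id49) recv 93: fwd; pos0(id51) recv 79: fwd
Round 4: pos6(id21) recv 93: fwd; pos1(id89) recv 79: drop
Round 5: pos0(id51) recv 93: fwd
Round 6: pos1(id89) recv 93: fwd
Round 7: pos2(id93) recv 93: ELECTED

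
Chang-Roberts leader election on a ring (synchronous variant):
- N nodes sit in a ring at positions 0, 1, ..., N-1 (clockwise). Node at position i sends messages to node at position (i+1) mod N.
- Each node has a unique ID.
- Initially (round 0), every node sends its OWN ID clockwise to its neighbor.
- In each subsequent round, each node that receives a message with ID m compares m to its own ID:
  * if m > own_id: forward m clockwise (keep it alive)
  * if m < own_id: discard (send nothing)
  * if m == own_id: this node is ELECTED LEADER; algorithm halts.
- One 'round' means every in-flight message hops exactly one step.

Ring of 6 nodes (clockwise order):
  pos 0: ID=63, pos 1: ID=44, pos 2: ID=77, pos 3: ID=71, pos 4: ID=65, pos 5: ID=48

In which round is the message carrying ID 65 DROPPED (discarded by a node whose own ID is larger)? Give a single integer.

Answer: 4

Derivation:
Round 1: pos1(id44) recv 63: fwd; pos2(id77) recv 44: drop; pos3(id71) recv 77: fwd; pos4(id65) recv 71: fwd; pos5(id48) recv 65: fwd; pos0(id63) recv 48: drop
Round 2: pos2(id77) recv 63: drop; pos4(id65) recv 77: fwd; pos5(id48) recv 71: fwd; pos0(id63) recv 65: fwd
Round 3: pos5(id48) recv 77: fwd; pos0(id63) recv 71: fwd; pos1(id44) recv 65: fwd
Round 4: pos0(id63) recv 77: fwd; pos1(id44) recv 71: fwd; pos2(id77) recv 65: drop
Round 5: pos1(id44) recv 77: fwd; pos2(id77) recv 71: drop
Round 6: pos2(id77) recv 77: ELECTED
Message ID 65 originates at pos 4; dropped at pos 2 in round 4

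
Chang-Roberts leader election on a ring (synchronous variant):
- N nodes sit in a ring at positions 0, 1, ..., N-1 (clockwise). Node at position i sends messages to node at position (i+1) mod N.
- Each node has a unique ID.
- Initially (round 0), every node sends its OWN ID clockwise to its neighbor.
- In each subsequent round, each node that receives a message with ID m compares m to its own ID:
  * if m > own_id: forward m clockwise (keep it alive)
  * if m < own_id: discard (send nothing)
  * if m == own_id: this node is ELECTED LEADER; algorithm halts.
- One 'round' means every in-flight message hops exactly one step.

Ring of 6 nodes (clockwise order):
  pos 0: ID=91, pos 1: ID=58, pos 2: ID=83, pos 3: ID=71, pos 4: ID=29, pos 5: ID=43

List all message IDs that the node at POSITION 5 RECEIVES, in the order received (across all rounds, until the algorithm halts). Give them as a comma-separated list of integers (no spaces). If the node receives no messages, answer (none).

Answer: 29,71,83,91

Derivation:
Round 1: pos1(id58) recv 91: fwd; pos2(id83) recv 58: drop; pos3(id71) recv 83: fwd; pos4(id29) recv 71: fwd; pos5(id43) recv 29: drop; pos0(id91) recv 43: drop
Round 2: pos2(id83) recv 91: fwd; pos4(id29) recv 83: fwd; pos5(id43) recv 71: fwd
Round 3: pos3(id71) recv 91: fwd; pos5(id43) recv 83: fwd; pos0(id91) recv 71: drop
Round 4: pos4(id29) recv 91: fwd; pos0(id91) recv 83: drop
Round 5: pos5(id43) recv 91: fwd
Round 6: pos0(id91) recv 91: ELECTED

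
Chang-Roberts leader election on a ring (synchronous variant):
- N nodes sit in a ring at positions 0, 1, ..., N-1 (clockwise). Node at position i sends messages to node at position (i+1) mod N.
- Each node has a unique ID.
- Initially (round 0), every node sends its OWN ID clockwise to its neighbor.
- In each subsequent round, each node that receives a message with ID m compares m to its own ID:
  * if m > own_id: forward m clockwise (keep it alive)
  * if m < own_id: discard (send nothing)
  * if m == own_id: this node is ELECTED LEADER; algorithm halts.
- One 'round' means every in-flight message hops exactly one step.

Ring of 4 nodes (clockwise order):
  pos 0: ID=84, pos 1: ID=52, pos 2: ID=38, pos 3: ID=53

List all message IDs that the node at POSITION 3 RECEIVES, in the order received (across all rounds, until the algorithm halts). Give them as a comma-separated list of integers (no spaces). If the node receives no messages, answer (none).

Answer: 38,52,84

Derivation:
Round 1: pos1(id52) recv 84: fwd; pos2(id38) recv 52: fwd; pos3(id53) recv 38: drop; pos0(id84) recv 53: drop
Round 2: pos2(id38) recv 84: fwd; pos3(id53) recv 52: drop
Round 3: pos3(id53) recv 84: fwd
Round 4: pos0(id84) recv 84: ELECTED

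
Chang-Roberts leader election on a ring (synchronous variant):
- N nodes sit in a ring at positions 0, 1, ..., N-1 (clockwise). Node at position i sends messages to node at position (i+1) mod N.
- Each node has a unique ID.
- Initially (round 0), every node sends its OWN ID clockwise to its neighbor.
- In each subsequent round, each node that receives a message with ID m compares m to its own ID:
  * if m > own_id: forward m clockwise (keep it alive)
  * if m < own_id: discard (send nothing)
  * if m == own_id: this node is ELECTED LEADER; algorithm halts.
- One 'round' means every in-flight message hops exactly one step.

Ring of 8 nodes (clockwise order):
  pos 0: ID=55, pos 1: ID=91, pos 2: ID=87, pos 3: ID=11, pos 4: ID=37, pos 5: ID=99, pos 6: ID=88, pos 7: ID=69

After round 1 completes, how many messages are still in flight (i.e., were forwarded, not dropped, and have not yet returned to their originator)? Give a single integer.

Answer: 5

Derivation:
Round 1: pos1(id91) recv 55: drop; pos2(id87) recv 91: fwd; pos3(id11) recv 87: fwd; pos4(id37) recv 11: drop; pos5(id99) recv 37: drop; pos6(id88) recv 99: fwd; pos7(id69) recv 88: fwd; pos0(id55) recv 69: fwd
After round 1: 5 messages still in flight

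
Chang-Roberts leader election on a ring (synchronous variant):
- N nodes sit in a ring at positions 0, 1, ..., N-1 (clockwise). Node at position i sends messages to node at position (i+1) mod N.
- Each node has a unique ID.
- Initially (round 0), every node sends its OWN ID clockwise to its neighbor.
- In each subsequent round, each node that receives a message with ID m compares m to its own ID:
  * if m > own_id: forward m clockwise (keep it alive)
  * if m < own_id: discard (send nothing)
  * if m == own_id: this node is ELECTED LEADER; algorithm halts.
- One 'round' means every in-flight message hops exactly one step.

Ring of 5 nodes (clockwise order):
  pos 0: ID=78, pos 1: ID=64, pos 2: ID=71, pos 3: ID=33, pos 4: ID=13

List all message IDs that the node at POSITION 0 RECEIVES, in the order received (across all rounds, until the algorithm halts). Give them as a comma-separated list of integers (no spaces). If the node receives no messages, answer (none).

Round 1: pos1(id64) recv 78: fwd; pos2(id71) recv 64: drop; pos3(id33) recv 71: fwd; pos4(id13) recv 33: fwd; pos0(id78) recv 13: drop
Round 2: pos2(id71) recv 78: fwd; pos4(id13) recv 71: fwd; pos0(id78) recv 33: drop
Round 3: pos3(id33) recv 78: fwd; pos0(id78) recv 71: drop
Round 4: pos4(id13) recv 78: fwd
Round 5: pos0(id78) recv 78: ELECTED

Answer: 13,33,71,78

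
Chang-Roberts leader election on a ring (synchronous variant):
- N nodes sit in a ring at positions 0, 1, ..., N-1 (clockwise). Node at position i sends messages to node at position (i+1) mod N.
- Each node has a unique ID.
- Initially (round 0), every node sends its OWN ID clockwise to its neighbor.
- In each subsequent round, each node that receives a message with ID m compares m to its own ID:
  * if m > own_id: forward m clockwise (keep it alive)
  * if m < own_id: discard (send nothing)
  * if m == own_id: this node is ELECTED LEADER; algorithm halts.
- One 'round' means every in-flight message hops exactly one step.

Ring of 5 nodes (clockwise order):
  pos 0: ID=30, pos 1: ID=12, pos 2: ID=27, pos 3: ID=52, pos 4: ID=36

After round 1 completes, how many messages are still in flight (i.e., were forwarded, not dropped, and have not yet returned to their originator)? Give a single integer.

Answer: 3

Derivation:
Round 1: pos1(id12) recv 30: fwd; pos2(id27) recv 12: drop; pos3(id52) recv 27: drop; pos4(id36) recv 52: fwd; pos0(id30) recv 36: fwd
After round 1: 3 messages still in flight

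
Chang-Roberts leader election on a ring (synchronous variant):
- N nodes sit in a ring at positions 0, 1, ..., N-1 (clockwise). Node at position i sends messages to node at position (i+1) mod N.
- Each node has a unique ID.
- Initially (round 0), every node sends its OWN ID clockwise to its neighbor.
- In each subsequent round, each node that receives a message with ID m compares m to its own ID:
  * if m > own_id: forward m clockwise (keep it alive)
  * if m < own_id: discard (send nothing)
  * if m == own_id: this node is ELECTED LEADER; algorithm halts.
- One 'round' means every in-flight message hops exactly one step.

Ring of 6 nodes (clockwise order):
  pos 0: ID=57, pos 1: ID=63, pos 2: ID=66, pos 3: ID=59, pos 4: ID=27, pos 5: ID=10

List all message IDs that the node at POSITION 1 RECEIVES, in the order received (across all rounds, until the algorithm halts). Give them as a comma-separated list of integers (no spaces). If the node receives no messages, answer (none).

Round 1: pos1(id63) recv 57: drop; pos2(id66) recv 63: drop; pos3(id59) recv 66: fwd; pos4(id27) recv 59: fwd; pos5(id10) recv 27: fwd; pos0(id57) recv 10: drop
Round 2: pos4(id27) recv 66: fwd; pos5(id10) recv 59: fwd; pos0(id57) recv 27: drop
Round 3: pos5(id10) recv 66: fwd; pos0(id57) recv 59: fwd
Round 4: pos0(id57) recv 66: fwd; pos1(id63) recv 59: drop
Round 5: pos1(id63) recv 66: fwd
Round 6: pos2(id66) recv 66: ELECTED

Answer: 57,59,66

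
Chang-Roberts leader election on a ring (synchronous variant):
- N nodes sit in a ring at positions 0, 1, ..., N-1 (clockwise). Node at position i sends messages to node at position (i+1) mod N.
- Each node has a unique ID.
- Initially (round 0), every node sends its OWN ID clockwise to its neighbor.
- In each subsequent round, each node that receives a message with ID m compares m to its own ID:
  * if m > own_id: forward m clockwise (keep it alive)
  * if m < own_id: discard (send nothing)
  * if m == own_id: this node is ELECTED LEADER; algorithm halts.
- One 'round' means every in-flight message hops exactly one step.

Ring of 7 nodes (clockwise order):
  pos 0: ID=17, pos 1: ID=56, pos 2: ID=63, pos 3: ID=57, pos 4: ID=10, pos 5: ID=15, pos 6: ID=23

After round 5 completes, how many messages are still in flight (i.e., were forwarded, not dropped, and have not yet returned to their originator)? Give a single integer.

Answer: 2

Derivation:
Round 1: pos1(id56) recv 17: drop; pos2(id63) recv 56: drop; pos3(id57) recv 63: fwd; pos4(id10) recv 57: fwd; pos5(id15) recv 10: drop; pos6(id23) recv 15: drop; pos0(id17) recv 23: fwd
Round 2: pos4(id10) recv 63: fwd; pos5(id15) recv 57: fwd; pos1(id56) recv 23: drop
Round 3: pos5(id15) recv 63: fwd; pos6(id23) recv 57: fwd
Round 4: pos6(id23) recv 63: fwd; pos0(id17) recv 57: fwd
Round 5: pos0(id17) recv 63: fwd; pos1(id56) recv 57: fwd
After round 5: 2 messages still in flight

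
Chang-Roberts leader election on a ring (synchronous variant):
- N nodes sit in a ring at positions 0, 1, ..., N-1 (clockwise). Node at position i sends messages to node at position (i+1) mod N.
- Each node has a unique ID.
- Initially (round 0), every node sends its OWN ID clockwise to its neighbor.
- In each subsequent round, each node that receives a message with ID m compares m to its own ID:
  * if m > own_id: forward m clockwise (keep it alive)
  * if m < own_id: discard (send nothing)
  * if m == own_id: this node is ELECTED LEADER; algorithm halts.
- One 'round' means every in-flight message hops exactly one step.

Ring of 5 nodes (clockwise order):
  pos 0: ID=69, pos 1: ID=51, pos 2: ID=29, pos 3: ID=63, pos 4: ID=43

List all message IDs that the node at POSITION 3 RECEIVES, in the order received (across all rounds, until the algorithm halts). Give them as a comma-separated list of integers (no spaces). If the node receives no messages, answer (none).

Round 1: pos1(id51) recv 69: fwd; pos2(id29) recv 51: fwd; pos3(id63) recv 29: drop; pos4(id43) recv 63: fwd; pos0(id69) recv 43: drop
Round 2: pos2(id29) recv 69: fwd; pos3(id63) recv 51: drop; pos0(id69) recv 63: drop
Round 3: pos3(id63) recv 69: fwd
Round 4: pos4(id43) recv 69: fwd
Round 5: pos0(id69) recv 69: ELECTED

Answer: 29,51,69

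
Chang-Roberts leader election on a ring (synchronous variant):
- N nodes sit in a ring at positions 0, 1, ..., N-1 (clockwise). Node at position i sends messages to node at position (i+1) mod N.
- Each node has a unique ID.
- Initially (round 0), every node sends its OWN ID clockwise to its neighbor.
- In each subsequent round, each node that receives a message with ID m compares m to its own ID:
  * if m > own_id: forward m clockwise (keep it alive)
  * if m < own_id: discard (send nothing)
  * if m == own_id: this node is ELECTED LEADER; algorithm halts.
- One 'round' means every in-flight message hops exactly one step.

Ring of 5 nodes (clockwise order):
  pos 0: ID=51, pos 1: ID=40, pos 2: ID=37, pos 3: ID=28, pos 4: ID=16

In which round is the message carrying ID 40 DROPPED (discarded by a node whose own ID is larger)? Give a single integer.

Round 1: pos1(id40) recv 51: fwd; pos2(id37) recv 40: fwd; pos3(id28) recv 37: fwd; pos4(id16) recv 28: fwd; pos0(id51) recv 16: drop
Round 2: pos2(id37) recv 51: fwd; pos3(id28) recv 40: fwd; pos4(id16) recv 37: fwd; pos0(id51) recv 28: drop
Round 3: pos3(id28) recv 51: fwd; pos4(id16) recv 40: fwd; pos0(id51) recv 37: drop
Round 4: pos4(id16) recv 51: fwd; pos0(id51) recv 40: drop
Round 5: pos0(id51) recv 51: ELECTED
Message ID 40 originates at pos 1; dropped at pos 0 in round 4

Answer: 4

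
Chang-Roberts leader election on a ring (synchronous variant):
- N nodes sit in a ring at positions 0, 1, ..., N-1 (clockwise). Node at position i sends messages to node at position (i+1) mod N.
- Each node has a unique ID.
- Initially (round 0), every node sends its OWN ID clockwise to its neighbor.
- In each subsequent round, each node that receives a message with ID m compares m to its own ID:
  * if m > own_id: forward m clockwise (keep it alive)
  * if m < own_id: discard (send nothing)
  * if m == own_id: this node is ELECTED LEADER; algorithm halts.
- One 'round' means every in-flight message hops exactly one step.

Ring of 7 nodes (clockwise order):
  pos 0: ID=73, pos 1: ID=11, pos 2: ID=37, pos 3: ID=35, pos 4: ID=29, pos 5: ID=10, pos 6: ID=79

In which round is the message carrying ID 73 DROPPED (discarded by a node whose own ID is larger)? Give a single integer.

Answer: 6

Derivation:
Round 1: pos1(id11) recv 73: fwd; pos2(id37) recv 11: drop; pos3(id35) recv 37: fwd; pos4(id29) recv 35: fwd; pos5(id10) recv 29: fwd; pos6(id79) recv 10: drop; pos0(id73) recv 79: fwd
Round 2: pos2(id37) recv 73: fwd; pos4(id29) recv 37: fwd; pos5(id10) recv 35: fwd; pos6(id79) recv 29: drop; pos1(id11) recv 79: fwd
Round 3: pos3(id35) recv 73: fwd; pos5(id10) recv 37: fwd; pos6(id79) recv 35: drop; pos2(id37) recv 79: fwd
Round 4: pos4(id29) recv 73: fwd; pos6(id79) recv 37: drop; pos3(id35) recv 79: fwd
Round 5: pos5(id10) recv 73: fwd; pos4(id29) recv 79: fwd
Round 6: pos6(id79) recv 73: drop; pos5(id10) recv 79: fwd
Round 7: pos6(id79) recv 79: ELECTED
Message ID 73 originates at pos 0; dropped at pos 6 in round 6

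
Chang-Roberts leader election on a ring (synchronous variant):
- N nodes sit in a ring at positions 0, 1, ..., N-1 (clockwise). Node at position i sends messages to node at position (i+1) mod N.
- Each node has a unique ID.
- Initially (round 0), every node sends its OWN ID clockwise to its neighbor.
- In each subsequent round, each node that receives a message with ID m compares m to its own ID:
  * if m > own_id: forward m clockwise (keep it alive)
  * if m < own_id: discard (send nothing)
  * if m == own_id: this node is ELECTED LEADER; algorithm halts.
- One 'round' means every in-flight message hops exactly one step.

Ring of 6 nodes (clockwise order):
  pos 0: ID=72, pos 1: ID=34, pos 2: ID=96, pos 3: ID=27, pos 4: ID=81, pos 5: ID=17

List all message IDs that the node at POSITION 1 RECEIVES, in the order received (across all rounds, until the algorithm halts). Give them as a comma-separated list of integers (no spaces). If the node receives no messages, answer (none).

Round 1: pos1(id34) recv 72: fwd; pos2(id96) recv 34: drop; pos3(id27) recv 96: fwd; pos4(id81) recv 27: drop; pos5(id17) recv 81: fwd; pos0(id72) recv 17: drop
Round 2: pos2(id96) recv 72: drop; pos4(id81) recv 96: fwd; pos0(id72) recv 81: fwd
Round 3: pos5(id17) recv 96: fwd; pos1(id34) recv 81: fwd
Round 4: pos0(id72) recv 96: fwd; pos2(id96) recv 81: drop
Round 5: pos1(id34) recv 96: fwd
Round 6: pos2(id96) recv 96: ELECTED

Answer: 72,81,96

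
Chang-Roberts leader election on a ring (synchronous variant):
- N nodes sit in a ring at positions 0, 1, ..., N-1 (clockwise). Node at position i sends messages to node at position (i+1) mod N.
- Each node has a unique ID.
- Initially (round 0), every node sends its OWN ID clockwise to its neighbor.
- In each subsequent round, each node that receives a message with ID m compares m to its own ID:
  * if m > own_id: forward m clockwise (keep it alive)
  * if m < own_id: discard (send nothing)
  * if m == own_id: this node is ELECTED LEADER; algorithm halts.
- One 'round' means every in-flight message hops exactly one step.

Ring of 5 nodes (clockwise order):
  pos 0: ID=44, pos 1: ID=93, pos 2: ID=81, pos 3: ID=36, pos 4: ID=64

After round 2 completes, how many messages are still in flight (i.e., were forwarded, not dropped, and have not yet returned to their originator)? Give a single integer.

Answer: 2

Derivation:
Round 1: pos1(id93) recv 44: drop; pos2(id81) recv 93: fwd; pos3(id36) recv 81: fwd; pos4(id64) recv 36: drop; pos0(id44) recv 64: fwd
Round 2: pos3(id36) recv 93: fwd; pos4(id64) recv 81: fwd; pos1(id93) recv 64: drop
After round 2: 2 messages still in flight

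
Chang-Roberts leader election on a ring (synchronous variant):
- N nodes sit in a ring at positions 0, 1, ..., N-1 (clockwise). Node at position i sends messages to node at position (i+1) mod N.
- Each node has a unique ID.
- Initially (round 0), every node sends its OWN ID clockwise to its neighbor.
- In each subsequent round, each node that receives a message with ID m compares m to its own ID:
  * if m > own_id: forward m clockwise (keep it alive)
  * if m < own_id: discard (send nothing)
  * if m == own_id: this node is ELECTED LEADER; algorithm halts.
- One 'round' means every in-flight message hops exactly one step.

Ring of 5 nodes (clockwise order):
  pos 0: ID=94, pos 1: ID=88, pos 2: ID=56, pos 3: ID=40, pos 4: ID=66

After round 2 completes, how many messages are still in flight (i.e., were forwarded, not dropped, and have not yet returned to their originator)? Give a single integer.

Answer: 2

Derivation:
Round 1: pos1(id88) recv 94: fwd; pos2(id56) recv 88: fwd; pos3(id40) recv 56: fwd; pos4(id66) recv 40: drop; pos0(id94) recv 66: drop
Round 2: pos2(id56) recv 94: fwd; pos3(id40) recv 88: fwd; pos4(id66) recv 56: drop
After round 2: 2 messages still in flight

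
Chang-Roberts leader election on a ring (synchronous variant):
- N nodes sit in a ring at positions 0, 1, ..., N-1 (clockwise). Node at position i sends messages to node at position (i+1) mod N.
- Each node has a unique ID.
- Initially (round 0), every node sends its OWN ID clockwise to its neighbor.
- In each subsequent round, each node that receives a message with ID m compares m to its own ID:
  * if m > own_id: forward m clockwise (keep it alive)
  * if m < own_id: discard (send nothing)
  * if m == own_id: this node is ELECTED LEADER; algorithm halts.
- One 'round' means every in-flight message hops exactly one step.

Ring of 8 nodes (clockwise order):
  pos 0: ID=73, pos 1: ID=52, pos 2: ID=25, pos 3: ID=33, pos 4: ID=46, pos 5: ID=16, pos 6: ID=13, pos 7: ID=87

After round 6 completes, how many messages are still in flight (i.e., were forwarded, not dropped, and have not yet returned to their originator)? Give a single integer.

Round 1: pos1(id52) recv 73: fwd; pos2(id25) recv 52: fwd; pos3(id33) recv 25: drop; pos4(id46) recv 33: drop; pos5(id16) recv 46: fwd; pos6(id13) recv 16: fwd; pos7(id87) recv 13: drop; pos0(id73) recv 87: fwd
Round 2: pos2(id25) recv 73: fwd; pos3(id33) recv 52: fwd; pos6(id13) recv 46: fwd; pos7(id87) recv 16: drop; pos1(id52) recv 87: fwd
Round 3: pos3(id33) recv 73: fwd; pos4(id46) recv 52: fwd; pos7(id87) recv 46: drop; pos2(id25) recv 87: fwd
Round 4: pos4(id46) recv 73: fwd; pos5(id16) recv 52: fwd; pos3(id33) recv 87: fwd
Round 5: pos5(id16) recv 73: fwd; pos6(id13) recv 52: fwd; pos4(id46) recv 87: fwd
Round 6: pos6(id13) recv 73: fwd; pos7(id87) recv 52: drop; pos5(id16) recv 87: fwd
After round 6: 2 messages still in flight

Answer: 2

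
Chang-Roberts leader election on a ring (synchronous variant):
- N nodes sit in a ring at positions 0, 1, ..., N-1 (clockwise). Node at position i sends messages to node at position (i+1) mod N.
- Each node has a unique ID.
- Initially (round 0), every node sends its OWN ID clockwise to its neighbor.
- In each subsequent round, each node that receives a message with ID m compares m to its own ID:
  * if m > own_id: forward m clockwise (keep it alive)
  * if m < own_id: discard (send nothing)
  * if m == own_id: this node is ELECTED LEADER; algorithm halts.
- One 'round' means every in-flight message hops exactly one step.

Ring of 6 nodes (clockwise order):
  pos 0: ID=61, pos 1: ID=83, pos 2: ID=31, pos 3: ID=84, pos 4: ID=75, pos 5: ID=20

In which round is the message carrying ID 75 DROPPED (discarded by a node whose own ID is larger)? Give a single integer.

Answer: 3

Derivation:
Round 1: pos1(id83) recv 61: drop; pos2(id31) recv 83: fwd; pos3(id84) recv 31: drop; pos4(id75) recv 84: fwd; pos5(id20) recv 75: fwd; pos0(id61) recv 20: drop
Round 2: pos3(id84) recv 83: drop; pos5(id20) recv 84: fwd; pos0(id61) recv 75: fwd
Round 3: pos0(id61) recv 84: fwd; pos1(id83) recv 75: drop
Round 4: pos1(id83) recv 84: fwd
Round 5: pos2(id31) recv 84: fwd
Round 6: pos3(id84) recv 84: ELECTED
Message ID 75 originates at pos 4; dropped at pos 1 in round 3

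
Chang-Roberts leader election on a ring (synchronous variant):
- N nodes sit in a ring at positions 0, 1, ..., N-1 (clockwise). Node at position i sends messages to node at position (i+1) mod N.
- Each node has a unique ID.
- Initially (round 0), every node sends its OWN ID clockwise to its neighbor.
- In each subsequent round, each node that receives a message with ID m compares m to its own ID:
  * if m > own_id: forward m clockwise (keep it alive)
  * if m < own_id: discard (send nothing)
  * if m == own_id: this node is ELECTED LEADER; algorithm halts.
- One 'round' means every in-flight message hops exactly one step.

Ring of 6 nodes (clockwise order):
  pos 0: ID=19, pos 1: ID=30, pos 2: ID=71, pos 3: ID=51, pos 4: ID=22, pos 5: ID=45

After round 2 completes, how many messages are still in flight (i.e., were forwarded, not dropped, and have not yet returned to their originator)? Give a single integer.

Answer: 3

Derivation:
Round 1: pos1(id30) recv 19: drop; pos2(id71) recv 30: drop; pos3(id51) recv 71: fwd; pos4(id22) recv 51: fwd; pos5(id45) recv 22: drop; pos0(id19) recv 45: fwd
Round 2: pos4(id22) recv 71: fwd; pos5(id45) recv 51: fwd; pos1(id30) recv 45: fwd
After round 2: 3 messages still in flight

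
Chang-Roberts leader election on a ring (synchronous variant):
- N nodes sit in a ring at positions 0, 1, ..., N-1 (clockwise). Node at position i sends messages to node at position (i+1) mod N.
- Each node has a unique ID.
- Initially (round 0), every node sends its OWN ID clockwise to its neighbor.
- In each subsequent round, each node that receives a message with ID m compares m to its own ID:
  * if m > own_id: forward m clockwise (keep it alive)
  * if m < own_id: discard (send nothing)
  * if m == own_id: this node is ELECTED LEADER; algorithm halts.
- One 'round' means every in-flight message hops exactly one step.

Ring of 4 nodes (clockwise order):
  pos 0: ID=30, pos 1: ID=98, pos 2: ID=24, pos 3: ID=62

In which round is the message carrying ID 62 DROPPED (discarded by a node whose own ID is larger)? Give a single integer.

Answer: 2

Derivation:
Round 1: pos1(id98) recv 30: drop; pos2(id24) recv 98: fwd; pos3(id62) recv 24: drop; pos0(id30) recv 62: fwd
Round 2: pos3(id62) recv 98: fwd; pos1(id98) recv 62: drop
Round 3: pos0(id30) recv 98: fwd
Round 4: pos1(id98) recv 98: ELECTED
Message ID 62 originates at pos 3; dropped at pos 1 in round 2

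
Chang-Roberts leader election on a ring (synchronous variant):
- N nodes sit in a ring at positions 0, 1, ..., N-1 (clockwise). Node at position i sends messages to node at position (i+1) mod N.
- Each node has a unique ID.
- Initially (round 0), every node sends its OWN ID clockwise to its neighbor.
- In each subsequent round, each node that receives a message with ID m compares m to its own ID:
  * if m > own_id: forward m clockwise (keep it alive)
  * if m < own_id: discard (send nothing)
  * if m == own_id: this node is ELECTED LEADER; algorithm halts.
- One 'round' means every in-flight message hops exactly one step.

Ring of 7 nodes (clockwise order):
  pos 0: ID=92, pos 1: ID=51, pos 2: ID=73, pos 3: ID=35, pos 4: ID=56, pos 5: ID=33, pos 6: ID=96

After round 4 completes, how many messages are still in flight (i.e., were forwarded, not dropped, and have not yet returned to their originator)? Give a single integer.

Answer: 2

Derivation:
Round 1: pos1(id51) recv 92: fwd; pos2(id73) recv 51: drop; pos3(id35) recv 73: fwd; pos4(id56) recv 35: drop; pos5(id33) recv 56: fwd; pos6(id96) recv 33: drop; pos0(id92) recv 96: fwd
Round 2: pos2(id73) recv 92: fwd; pos4(id56) recv 73: fwd; pos6(id96) recv 56: drop; pos1(id51) recv 96: fwd
Round 3: pos3(id35) recv 92: fwd; pos5(id33) recv 73: fwd; pos2(id73) recv 96: fwd
Round 4: pos4(id56) recv 92: fwd; pos6(id96) recv 73: drop; pos3(id35) recv 96: fwd
After round 4: 2 messages still in flight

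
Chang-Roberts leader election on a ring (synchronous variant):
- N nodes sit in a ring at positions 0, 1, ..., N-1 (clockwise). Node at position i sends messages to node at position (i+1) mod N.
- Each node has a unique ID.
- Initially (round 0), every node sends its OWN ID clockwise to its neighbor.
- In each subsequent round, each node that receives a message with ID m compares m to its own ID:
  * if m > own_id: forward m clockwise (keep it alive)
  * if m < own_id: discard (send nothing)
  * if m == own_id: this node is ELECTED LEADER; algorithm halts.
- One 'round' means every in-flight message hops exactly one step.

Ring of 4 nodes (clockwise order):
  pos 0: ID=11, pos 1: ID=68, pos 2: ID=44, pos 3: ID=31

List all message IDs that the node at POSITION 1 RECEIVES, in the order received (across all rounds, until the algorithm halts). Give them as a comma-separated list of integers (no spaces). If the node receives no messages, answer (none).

Answer: 11,31,44,68

Derivation:
Round 1: pos1(id68) recv 11: drop; pos2(id44) recv 68: fwd; pos3(id31) recv 44: fwd; pos0(id11) recv 31: fwd
Round 2: pos3(id31) recv 68: fwd; pos0(id11) recv 44: fwd; pos1(id68) recv 31: drop
Round 3: pos0(id11) recv 68: fwd; pos1(id68) recv 44: drop
Round 4: pos1(id68) recv 68: ELECTED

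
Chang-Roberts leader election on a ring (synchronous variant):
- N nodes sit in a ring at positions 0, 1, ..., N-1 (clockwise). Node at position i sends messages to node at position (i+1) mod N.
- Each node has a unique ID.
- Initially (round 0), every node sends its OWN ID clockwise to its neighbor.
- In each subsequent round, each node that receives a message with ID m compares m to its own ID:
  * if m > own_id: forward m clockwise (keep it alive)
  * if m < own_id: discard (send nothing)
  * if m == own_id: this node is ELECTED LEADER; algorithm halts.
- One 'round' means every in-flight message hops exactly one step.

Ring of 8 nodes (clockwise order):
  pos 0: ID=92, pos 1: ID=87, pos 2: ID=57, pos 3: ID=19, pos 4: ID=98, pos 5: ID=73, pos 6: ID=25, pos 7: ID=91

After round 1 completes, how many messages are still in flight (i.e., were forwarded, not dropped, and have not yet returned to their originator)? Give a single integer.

Answer: 5

Derivation:
Round 1: pos1(id87) recv 92: fwd; pos2(id57) recv 87: fwd; pos3(id19) recv 57: fwd; pos4(id98) recv 19: drop; pos5(id73) recv 98: fwd; pos6(id25) recv 73: fwd; pos7(id91) recv 25: drop; pos0(id92) recv 91: drop
After round 1: 5 messages still in flight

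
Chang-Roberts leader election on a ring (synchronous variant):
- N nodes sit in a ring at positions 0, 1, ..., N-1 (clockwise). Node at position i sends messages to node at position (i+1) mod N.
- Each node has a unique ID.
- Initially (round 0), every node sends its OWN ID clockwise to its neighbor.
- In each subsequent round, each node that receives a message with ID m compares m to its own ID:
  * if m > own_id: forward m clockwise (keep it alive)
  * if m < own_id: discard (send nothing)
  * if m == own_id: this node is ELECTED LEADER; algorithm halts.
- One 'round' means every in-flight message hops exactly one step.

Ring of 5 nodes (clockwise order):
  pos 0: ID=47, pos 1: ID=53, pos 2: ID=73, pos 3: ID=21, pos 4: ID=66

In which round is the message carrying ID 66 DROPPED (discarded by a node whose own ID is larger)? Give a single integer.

Answer: 3

Derivation:
Round 1: pos1(id53) recv 47: drop; pos2(id73) recv 53: drop; pos3(id21) recv 73: fwd; pos4(id66) recv 21: drop; pos0(id47) recv 66: fwd
Round 2: pos4(id66) recv 73: fwd; pos1(id53) recv 66: fwd
Round 3: pos0(id47) recv 73: fwd; pos2(id73) recv 66: drop
Round 4: pos1(id53) recv 73: fwd
Round 5: pos2(id73) recv 73: ELECTED
Message ID 66 originates at pos 4; dropped at pos 2 in round 3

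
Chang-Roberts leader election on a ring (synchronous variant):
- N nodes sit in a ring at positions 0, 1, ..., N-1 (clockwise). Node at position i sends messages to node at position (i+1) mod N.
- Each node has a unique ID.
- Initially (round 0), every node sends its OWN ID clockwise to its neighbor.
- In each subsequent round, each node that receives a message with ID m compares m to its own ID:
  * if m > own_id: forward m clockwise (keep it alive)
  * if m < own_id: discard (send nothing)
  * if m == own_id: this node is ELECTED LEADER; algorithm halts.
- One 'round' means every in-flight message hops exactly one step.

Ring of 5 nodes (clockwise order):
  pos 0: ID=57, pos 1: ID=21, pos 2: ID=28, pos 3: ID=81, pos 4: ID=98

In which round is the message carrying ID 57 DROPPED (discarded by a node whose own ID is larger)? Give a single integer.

Answer: 3

Derivation:
Round 1: pos1(id21) recv 57: fwd; pos2(id28) recv 21: drop; pos3(id81) recv 28: drop; pos4(id98) recv 81: drop; pos0(id57) recv 98: fwd
Round 2: pos2(id28) recv 57: fwd; pos1(id21) recv 98: fwd
Round 3: pos3(id81) recv 57: drop; pos2(id28) recv 98: fwd
Round 4: pos3(id81) recv 98: fwd
Round 5: pos4(id98) recv 98: ELECTED
Message ID 57 originates at pos 0; dropped at pos 3 in round 3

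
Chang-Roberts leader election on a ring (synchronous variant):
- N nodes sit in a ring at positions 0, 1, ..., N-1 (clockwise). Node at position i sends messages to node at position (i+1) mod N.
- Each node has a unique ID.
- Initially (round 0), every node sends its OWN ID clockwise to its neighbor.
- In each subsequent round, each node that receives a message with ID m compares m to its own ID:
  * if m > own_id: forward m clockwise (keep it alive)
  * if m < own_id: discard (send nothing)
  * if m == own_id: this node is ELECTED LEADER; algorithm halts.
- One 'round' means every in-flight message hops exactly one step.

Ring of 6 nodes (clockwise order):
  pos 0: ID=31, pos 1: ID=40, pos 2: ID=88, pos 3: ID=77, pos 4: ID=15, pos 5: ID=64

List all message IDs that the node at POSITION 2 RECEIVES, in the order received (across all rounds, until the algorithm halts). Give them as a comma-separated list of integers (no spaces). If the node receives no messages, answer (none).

Round 1: pos1(id40) recv 31: drop; pos2(id88) recv 40: drop; pos3(id77) recv 88: fwd; pos4(id15) recv 77: fwd; pos5(id64) recv 15: drop; pos0(id31) recv 64: fwd
Round 2: pos4(id15) recv 88: fwd; pos5(id64) recv 77: fwd; pos1(id40) recv 64: fwd
Round 3: pos5(id64) recv 88: fwd; pos0(id31) recv 77: fwd; pos2(id88) recv 64: drop
Round 4: pos0(id31) recv 88: fwd; pos1(id40) recv 77: fwd
Round 5: pos1(id40) recv 88: fwd; pos2(id88) recv 77: drop
Round 6: pos2(id88) recv 88: ELECTED

Answer: 40,64,77,88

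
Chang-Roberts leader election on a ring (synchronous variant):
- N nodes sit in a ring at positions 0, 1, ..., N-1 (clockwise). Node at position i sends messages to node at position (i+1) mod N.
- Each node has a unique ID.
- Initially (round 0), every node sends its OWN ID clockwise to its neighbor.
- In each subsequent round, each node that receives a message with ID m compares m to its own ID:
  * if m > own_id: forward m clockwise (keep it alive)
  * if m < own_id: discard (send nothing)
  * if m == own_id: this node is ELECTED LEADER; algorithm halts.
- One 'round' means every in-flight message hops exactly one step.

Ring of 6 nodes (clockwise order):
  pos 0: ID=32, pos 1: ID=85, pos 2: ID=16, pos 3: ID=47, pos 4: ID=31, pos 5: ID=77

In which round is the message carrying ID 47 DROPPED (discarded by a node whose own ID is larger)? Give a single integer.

Answer: 2

Derivation:
Round 1: pos1(id85) recv 32: drop; pos2(id16) recv 85: fwd; pos3(id47) recv 16: drop; pos4(id31) recv 47: fwd; pos5(id77) recv 31: drop; pos0(id32) recv 77: fwd
Round 2: pos3(id47) recv 85: fwd; pos5(id77) recv 47: drop; pos1(id85) recv 77: drop
Round 3: pos4(id31) recv 85: fwd
Round 4: pos5(id77) recv 85: fwd
Round 5: pos0(id32) recv 85: fwd
Round 6: pos1(id85) recv 85: ELECTED
Message ID 47 originates at pos 3; dropped at pos 5 in round 2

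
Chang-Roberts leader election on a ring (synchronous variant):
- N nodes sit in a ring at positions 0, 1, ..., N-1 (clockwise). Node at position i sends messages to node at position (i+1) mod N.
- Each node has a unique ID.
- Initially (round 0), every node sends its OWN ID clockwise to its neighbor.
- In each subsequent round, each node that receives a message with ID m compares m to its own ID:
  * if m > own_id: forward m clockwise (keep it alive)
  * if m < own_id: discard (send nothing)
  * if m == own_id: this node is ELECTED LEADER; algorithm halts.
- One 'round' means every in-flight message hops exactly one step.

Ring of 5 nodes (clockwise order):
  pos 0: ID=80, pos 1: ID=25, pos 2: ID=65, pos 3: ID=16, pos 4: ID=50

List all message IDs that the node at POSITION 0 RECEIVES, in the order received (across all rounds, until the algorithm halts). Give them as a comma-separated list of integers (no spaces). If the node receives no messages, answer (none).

Round 1: pos1(id25) recv 80: fwd; pos2(id65) recv 25: drop; pos3(id16) recv 65: fwd; pos4(id50) recv 16: drop; pos0(id80) recv 50: drop
Round 2: pos2(id65) recv 80: fwd; pos4(id50) recv 65: fwd
Round 3: pos3(id16) recv 80: fwd; pos0(id80) recv 65: drop
Round 4: pos4(id50) recv 80: fwd
Round 5: pos0(id80) recv 80: ELECTED

Answer: 50,65,80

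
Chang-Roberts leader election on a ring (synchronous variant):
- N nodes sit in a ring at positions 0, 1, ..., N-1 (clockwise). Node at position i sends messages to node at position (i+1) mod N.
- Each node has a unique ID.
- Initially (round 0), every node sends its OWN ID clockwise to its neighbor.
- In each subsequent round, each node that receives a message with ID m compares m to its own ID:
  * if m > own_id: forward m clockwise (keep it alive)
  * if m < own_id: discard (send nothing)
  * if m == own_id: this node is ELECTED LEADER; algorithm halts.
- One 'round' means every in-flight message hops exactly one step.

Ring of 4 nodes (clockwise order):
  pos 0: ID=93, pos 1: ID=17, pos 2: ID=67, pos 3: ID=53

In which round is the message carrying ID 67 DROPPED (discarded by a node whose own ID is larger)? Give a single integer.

Round 1: pos1(id17) recv 93: fwd; pos2(id67) recv 17: drop; pos3(id53) recv 67: fwd; pos0(id93) recv 53: drop
Round 2: pos2(id67) recv 93: fwd; pos0(id93) recv 67: drop
Round 3: pos3(id53) recv 93: fwd
Round 4: pos0(id93) recv 93: ELECTED
Message ID 67 originates at pos 2; dropped at pos 0 in round 2

Answer: 2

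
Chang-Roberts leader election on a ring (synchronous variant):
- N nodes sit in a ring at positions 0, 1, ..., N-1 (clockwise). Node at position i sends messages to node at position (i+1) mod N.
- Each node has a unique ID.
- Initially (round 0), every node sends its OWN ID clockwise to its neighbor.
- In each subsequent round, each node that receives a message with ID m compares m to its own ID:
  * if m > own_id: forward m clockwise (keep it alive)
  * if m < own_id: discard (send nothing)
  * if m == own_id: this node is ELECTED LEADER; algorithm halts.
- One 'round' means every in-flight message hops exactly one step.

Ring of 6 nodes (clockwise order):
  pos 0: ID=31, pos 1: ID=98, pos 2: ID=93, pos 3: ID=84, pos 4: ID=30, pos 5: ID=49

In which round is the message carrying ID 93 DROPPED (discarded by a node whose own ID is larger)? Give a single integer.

Round 1: pos1(id98) recv 31: drop; pos2(id93) recv 98: fwd; pos3(id84) recv 93: fwd; pos4(id30) recv 84: fwd; pos5(id49) recv 30: drop; pos0(id31) recv 49: fwd
Round 2: pos3(id84) recv 98: fwd; pos4(id30) recv 93: fwd; pos5(id49) recv 84: fwd; pos1(id98) recv 49: drop
Round 3: pos4(id30) recv 98: fwd; pos5(id49) recv 93: fwd; pos0(id31) recv 84: fwd
Round 4: pos5(id49) recv 98: fwd; pos0(id31) recv 93: fwd; pos1(id98) recv 84: drop
Round 5: pos0(id31) recv 98: fwd; pos1(id98) recv 93: drop
Round 6: pos1(id98) recv 98: ELECTED
Message ID 93 originates at pos 2; dropped at pos 1 in round 5

Answer: 5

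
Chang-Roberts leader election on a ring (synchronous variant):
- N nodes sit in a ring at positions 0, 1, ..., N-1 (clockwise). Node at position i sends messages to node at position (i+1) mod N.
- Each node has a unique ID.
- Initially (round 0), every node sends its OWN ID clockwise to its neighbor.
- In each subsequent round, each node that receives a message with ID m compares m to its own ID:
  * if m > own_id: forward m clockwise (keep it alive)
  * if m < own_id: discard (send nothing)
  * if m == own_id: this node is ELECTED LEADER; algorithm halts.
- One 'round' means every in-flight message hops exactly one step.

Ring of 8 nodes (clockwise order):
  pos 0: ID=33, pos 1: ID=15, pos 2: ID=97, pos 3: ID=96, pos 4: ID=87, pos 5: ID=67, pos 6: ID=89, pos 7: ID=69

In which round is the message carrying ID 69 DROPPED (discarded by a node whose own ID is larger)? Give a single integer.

Answer: 3

Derivation:
Round 1: pos1(id15) recv 33: fwd; pos2(id97) recv 15: drop; pos3(id96) recv 97: fwd; pos4(id87) recv 96: fwd; pos5(id67) recv 87: fwd; pos6(id89) recv 67: drop; pos7(id69) recv 89: fwd; pos0(id33) recv 69: fwd
Round 2: pos2(id97) recv 33: drop; pos4(id87) recv 97: fwd; pos5(id67) recv 96: fwd; pos6(id89) recv 87: drop; pos0(id33) recv 89: fwd; pos1(id15) recv 69: fwd
Round 3: pos5(id67) recv 97: fwd; pos6(id89) recv 96: fwd; pos1(id15) recv 89: fwd; pos2(id97) recv 69: drop
Round 4: pos6(id89) recv 97: fwd; pos7(id69) recv 96: fwd; pos2(id97) recv 89: drop
Round 5: pos7(id69) recv 97: fwd; pos0(id33) recv 96: fwd
Round 6: pos0(id33) recv 97: fwd; pos1(id15) recv 96: fwd
Round 7: pos1(id15) recv 97: fwd; pos2(id97) recv 96: drop
Round 8: pos2(id97) recv 97: ELECTED
Message ID 69 originates at pos 7; dropped at pos 2 in round 3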